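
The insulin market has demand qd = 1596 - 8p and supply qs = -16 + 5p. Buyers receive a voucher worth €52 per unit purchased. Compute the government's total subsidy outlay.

Government cost = €39728

Pre-subsidy: 1596 - 8p = -16 + 5p gives p* = 124, q* = 604.
With the rebate, buyers effectively pay pb = ps − 52, where ps is the price sellers receive.
Demand in terms of ps becomes qd = 1596 − 8(ps − 52) = 2012 - 8ps. Setting this equal to supply: 2012 - 8ps = -16 + 5ps, so ps = 156.
Buyers pay pb = 156 − 52 = 104; q' = -16 + 5·156 = 764.
Government outlay = subsidy × quantity = 52 × 764 = 39728.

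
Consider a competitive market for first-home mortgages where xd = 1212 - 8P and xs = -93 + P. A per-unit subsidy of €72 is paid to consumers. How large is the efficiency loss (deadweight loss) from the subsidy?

Pre-subsidy: 1212 - 8P = -93 + P gives P* = 145, x* = 52.
With the rebate, buyers effectively pay Pb = Ps − 72, where Ps is the price sellers receive.
Demand in terms of Ps becomes xd = 1212 − 8(Ps − 72) = 1788 - 8Ps. Setting this equal to supply: 1788 - 8Ps = -93 + Ps, so Ps = 209.
Buyers pay Pb = 209 − 72 = 137; x' = -93 + 1·209 = 116.
The subsidy expands output by 116 − 52 = 64 past the efficient level; on those units the gap between marginal cost and willingness to pay runs from 0 up to 72.
DWL = ½ × 72 × 64 = 2304.

Deadweight loss = €2304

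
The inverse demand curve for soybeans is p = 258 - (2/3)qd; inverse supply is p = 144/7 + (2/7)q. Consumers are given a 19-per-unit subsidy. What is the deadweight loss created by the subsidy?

Deadweight loss = 189.525

Pre-subsidy: 258 - (2/3)q = 144/7 + (2/7)q gives q* = 249.3 and p* = 91.8.
With the rebate, buyers effectively pay pb = ps − 19, where ps is the price sellers receive.
On the curves, pb = 258 - (2/3)q and ps = 144/7 + (2/7)q; the wedge ps − pb = 19 gives 144/7 + (2/7)q − (258 - (2/3)q) = 19, so q' = 269.25.
Then pb = 258 − (2/3)·269.25 = 78.5 and ps = 144/7 + (2/7)·269.25 = 97.5.
The subsidy expands output by 269.25 − 249.3 = 19.95 past the efficient level; on those units the gap between marginal cost and willingness to pay runs from 0 up to 19.
DWL = ½ × 19 × 19.95 = 189.525.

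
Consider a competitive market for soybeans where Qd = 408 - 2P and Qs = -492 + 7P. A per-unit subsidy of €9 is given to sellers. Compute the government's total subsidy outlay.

Pre-subsidy: 408 - 2P = -492 + 7P gives P* = 100, Q* = 208.
With the subsidy, sellers receive Ps = Pb + 9 for each unit, where Pb is the price buyers pay.
Supply in terms of Pb becomes Qs = -492 + 7(Pb + 9) = -429 + 7Pb. Setting this equal to demand: 408 - 2Pb = -429 + 7Pb, so Pb = 93.
Sellers receive Ps = 93 + 9 = 102; Q' = 408 − 2·93 = 222.
Government outlay = subsidy × quantity = 9 × 222 = 1998.

Government cost = €1998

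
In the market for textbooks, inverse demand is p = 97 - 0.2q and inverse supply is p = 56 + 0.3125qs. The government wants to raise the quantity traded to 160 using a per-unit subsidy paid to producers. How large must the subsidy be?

Required subsidy s = 41 per unit

At q = 160, from the demand curve buyers pay pb = 97 − 0.2·160 = 65; from the supply curve sellers need ps = 56 + 0.3125·160 = 106.
The subsidy must fill the gap: s = ps − pb = 106 − 65 = 41.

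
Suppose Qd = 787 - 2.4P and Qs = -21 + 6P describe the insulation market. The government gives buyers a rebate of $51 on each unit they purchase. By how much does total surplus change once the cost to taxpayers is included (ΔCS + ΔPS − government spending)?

Net change in total surplus = -15606/7

Pre-subsidy: 787 - 2.4P = -21 + 6P gives P* = 2020/21, Q* = 3893/7.
With the rebate, buyers effectively pay Pb = Ps − 51, where Ps is the price sellers receive.
Demand in terms of Ps becomes Qd = 787 − 2.4(Ps − 51) = 909.4 - 2.4Ps. Setting this equal to supply: 909.4 - 2.4Ps = -21 + 6Ps, so Ps = 2326/21.
Buyers pay Pb = 2326/21 − 51 = 1255/21; Q' = -21 + 6·(2326/21) = 4505/7.
ΔCS = ½(3893/7 + 4505/7)(2020/21 − 1255/21) = 1070745/49; ΔPS = ½(3893/7 + 4505/7)(2326/21 − 2020/21) = 428298/49.
Government spending = 51 × 4505/7 = 229755/7.
Net change = 1070745/49 + 428298/49 − 229755/7 = -15606/7. The loss equals the DWL triangle ½·51·612/7.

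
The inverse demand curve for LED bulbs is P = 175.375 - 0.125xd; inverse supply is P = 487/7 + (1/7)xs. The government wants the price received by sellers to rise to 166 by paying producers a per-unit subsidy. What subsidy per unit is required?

Required subsidy s = 75 per unit

At a seller price of 166, quantity supplied is -487 + 7·166 = 675.
Buyers absorb 675 only when they pay Pb = 175.375 − 0.125·675 = 91.
s = Ps − Pb = 166 − 91 = 75.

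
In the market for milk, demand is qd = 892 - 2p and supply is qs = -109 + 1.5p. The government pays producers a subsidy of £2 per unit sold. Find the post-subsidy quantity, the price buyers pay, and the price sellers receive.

q' = 2252/7; buyers pay 1996/7; sellers receive 2010/7

Pre-subsidy: 892 - 2p = -109 + 1.5p gives p* = 286, q* = 320.
With the subsidy, sellers receive ps = pb + 2 for each unit, where pb is the price buyers pay.
Supply in terms of pb becomes qs = -109 + 1.5(pb + 2) = -106 + 1.5pb. Setting this equal to demand: 892 - 2pb = -106 + 1.5pb, so pb = 1996/7.
Sellers receive ps = 1996/7 + 2 = 2010/7; q' = 892 − 2·(1996/7) = 2252/7.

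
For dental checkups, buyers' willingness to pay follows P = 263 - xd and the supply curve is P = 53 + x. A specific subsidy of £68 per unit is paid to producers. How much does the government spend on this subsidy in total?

Government cost = £9452

Pre-subsidy: 263 - x = 53 + x gives x* = 105 and P* = 158.
With the subsidy, sellers receive Ps = Pb + 68 for each unit, where Pb is the price buyers pay.
On the curves, Pb = 263 - x and Ps = 53 + x; the wedge Ps − Pb = 68 gives 53 + x − (263 - x) = 68, so x' = 139.
Then Pb = 263 − 1·139 = 124 and Ps = 53 + 1·139 = 192.
Government outlay = subsidy × quantity = 68 × 139 = 9452.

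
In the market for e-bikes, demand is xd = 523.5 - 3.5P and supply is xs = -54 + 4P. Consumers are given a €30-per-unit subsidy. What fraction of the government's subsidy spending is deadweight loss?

DWL / government spending = 14/155

Pre-subsidy: 523.5 - 3.5P = -54 + 4P gives P* = 77, x* = 254.
With the rebate, buyers effectively pay Pb = Ps − 30, where Ps is the price sellers receive.
Demand in terms of Ps becomes xd = 523.5 − 3.5(Ps − 30) = 628.5 - 3.5Ps. Setting this equal to supply: 628.5 - 3.5Ps = -54 + 4Ps, so Ps = 91.
Buyers pay Pb = 91 − 30 = 61; x' = -54 + 4·91 = 310.
ΔCS = ½(254 + 310)(77 − 61) = 4512; ΔPS = ½(254 + 310)(91 − 77) = 3948.
Government spending = 30 × 310 = 9300.
DWL = ½ × 30 × (310 − 254) = 840; fraction = 840 / 9300 = 14/155.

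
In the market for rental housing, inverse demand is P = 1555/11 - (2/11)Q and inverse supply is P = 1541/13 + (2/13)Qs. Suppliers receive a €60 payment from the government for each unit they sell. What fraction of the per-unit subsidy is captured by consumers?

Pre-subsidy: 1555/11 - (2/11)Q = 1541/13 + (2/13)Q gives Q* = 68 and P* = 129.
With the subsidy, sellers receive Ps = Pb + 60 for each unit, where Pb is the price buyers pay.
On the curves, Pb = 1555/11 - (2/11)Q and Ps = 1541/13 + (2/13)Q; the wedge Ps − Pb = 60 gives 1541/13 + (2/13)Q − (1555/11 - (2/11)Q) = 60, so Q' = 246.75.
Then Pb = 1555/11 − (2/11)·246.75 = 96.5 and Ps = 1541/13 + (2/13)·246.75 = 156.5.
Buyers' price falls by P* − Pb = 129 − 96.5 = 32.5; sellers' price rises by Ps − P* = 156.5 − 129 = 27.5.
So consumers capture 32.5/60 = 13/24 of each unit of subsidy.

Consumer share = 13/24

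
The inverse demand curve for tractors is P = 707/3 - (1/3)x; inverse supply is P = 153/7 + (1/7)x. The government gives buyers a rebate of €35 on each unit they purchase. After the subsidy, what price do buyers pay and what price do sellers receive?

Pre-subsidy: 707/3 - (1/3)x = 153/7 + (1/7)x gives x* = 449 and P* = 86.
With the rebate, buyers effectively pay Pb = Ps − 35, where Ps is the price sellers receive.
On the curves, Pb = 707/3 - (1/3)x and Ps = 153/7 + (1/7)x; the wedge Ps − Pb = 35 gives 153/7 + (1/7)x − (707/3 - (1/3)x) = 35, so x' = 522.5.
Then Pb = 707/3 − (1/3)·522.5 = 61.5 and Ps = 153/7 + (1/7)·522.5 = 96.5.

Buyers pay €61.5; sellers receive €96.5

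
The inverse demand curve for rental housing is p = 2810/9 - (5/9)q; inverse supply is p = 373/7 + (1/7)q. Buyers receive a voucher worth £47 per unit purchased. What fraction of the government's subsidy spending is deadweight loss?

DWL / government spending = 2961/38548

Pre-subsidy: 2810/9 - (5/9)q = 373/7 + (1/7)q gives q* = 370.75 and p* = 106.25.
With the rebate, buyers effectively pay pb = ps − 47, where ps is the price sellers receive.
On the curves, pb = 2810/9 - (5/9)q and ps = 373/7 + (1/7)q; the wedge ps − pb = 47 gives 373/7 + (1/7)q − (2810/9 - (5/9)q) = 47, so q' = 9637/22.
Then pb = 2810/9 − (5/9)·(9637/22) = 1515/22 and ps = 373/7 + (1/7)·(9637/22) = 2549/22.
ΔCS = ½(370.75 + 9637/22)(106.25 − 1515/22) = 58540615/3872; ΔPS = ½(370.75 + 9637/22)(2549/22 − 106.25) = 15053301/3872.
Government spending = 47 × 9637/22 = 452939/22.
DWL = ½ × 47 × (9637/22 − 370.75) = 139167/88; fraction = (139167/88) / (452939/22) = 2961/38548.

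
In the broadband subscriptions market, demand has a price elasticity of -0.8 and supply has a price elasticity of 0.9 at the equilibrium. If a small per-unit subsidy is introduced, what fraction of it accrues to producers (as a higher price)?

For a small subsidy around the equilibrium, the benefit split depends on the relative slopes, which at a point are proportional to the elasticities.
Buyer share = εs/(εs + |εd|) = 0.9/(0.9 + 0.8) = 9/17; seller share = |εd|/(εs + |εd|) = 8/17.
So producers capture 8/17 of the subsidy.

Producer share = 8/17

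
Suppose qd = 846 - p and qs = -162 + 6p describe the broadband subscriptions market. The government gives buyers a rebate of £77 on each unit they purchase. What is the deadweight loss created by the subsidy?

Deadweight loss = £2541

Pre-subsidy: 846 - p = -162 + 6p gives p* = 144, q* = 702.
With the rebate, buyers effectively pay pb = ps − 77, where ps is the price sellers receive.
Demand in terms of ps becomes qd = 846 − 1(ps − 77) = 923 - ps. Setting this equal to supply: 923 - ps = -162 + 6ps, so ps = 155.
Buyers pay pb = 155 − 77 = 78; q' = -162 + 6·155 = 768.
The subsidy expands output by 768 − 702 = 66 past the efficient level; on those units the gap between marginal cost and willingness to pay runs from 0 up to 77.
DWL = ½ × 77 × 66 = 2541.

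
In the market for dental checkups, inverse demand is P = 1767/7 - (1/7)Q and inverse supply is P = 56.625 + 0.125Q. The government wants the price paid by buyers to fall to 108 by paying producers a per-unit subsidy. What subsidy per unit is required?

At a buyer price of 108, quantity demanded is 1767 − 7·108 = 1011.
Sellers supply 1011 only when they receive Ps = 56.625 + 0.125·1011 = 183.
s = Ps − Pb = 183 − 108 = 75.

Required subsidy s = 75 per unit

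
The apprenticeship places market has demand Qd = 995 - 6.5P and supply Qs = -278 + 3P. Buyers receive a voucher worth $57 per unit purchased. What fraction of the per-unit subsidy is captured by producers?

Producer share = 13/19

Pre-subsidy: 995 - 6.5P = -278 + 3P gives P* = 134, Q* = 124.
With the rebate, buyers effectively pay Pb = Ps − 57, where Ps is the price sellers receive.
Demand in terms of Ps becomes Qd = 995 − 6.5(Ps − 57) = 1365.5 - 6.5Ps. Setting this equal to supply: 1365.5 - 6.5Ps = -278 + 3Ps, so Ps = 173.
Buyers pay Pb = 173 − 57 = 116; Q' = -278 + 3·173 = 241.
Buyers' price falls by P* − Pb = 134 − 116 = 18; sellers' price rises by Ps − P* = 173 − 134 = 39.
So producers capture 39/57 = 13/19 of each unit of subsidy.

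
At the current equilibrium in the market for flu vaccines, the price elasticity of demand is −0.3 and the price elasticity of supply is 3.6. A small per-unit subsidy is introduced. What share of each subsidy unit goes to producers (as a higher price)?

For a small subsidy around the equilibrium, the benefit split depends on the relative slopes, which at a point are proportional to the elasticities.
Buyer share = εs/(εs + |εd|) = 3.6/(3.6 + 0.3) = 12/13; seller share = |εd|/(εs + |εd|) = 1/13.
So producers capture 1/13 of the subsidy.

Producer share = 1/13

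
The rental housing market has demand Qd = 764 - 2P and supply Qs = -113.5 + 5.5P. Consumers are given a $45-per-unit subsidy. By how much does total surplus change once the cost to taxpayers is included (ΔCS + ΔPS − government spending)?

Pre-subsidy: 764 - 2P = -113.5 + 5.5P gives P* = 117, Q* = 530.
With the rebate, buyers effectively pay Pb = Ps − 45, where Ps is the price sellers receive.
Demand in terms of Ps becomes Qd = 764 − 2(Ps − 45) = 854 - 2Ps. Setting this equal to supply: 854 - 2Ps = -113.5 + 5.5Ps, so Ps = 129.
Buyers pay Pb = 129 − 45 = 84; Q' = -113.5 + 5.5·129 = 596.
ΔCS = ½(530 + 596)(117 − 84) = 18579; ΔPS = ½(530 + 596)(129 − 117) = 6756.
Government spending = 45 × 596 = 26820.
Net change = 18579 + 6756 − 26820 = -1485. The loss equals the DWL triangle ½·45·66.

Net change in total surplus = -$1485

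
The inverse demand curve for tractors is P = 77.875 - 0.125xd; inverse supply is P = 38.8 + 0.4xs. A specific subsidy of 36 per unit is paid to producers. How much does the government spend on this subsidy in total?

Government cost = 5148

Pre-subsidy: 77.875 - 0.125x = 38.8 + 0.4x gives x* = 521/7 and P* = 480/7.
With the subsidy, sellers receive Ps = Pb + 36 for each unit, where Pb is the price buyers pay.
On the curves, Pb = 77.875 - 0.125x and Ps = 38.8 + 0.4x; the wedge Ps − Pb = 36 gives 38.8 + 0.4x − (77.875 - 0.125x) = 36, so x' = 143.
Then Pb = 77.875 − 0.125·143 = 60 and Ps = 38.8 + 0.4·143 = 96.
Government outlay = subsidy × quantity = 36 × 143 = 5148.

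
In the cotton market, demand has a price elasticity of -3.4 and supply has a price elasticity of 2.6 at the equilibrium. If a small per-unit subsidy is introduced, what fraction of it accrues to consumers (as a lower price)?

Consumer share = 13/30

For a small subsidy around the equilibrium, the benefit split depends on the relative slopes, which at a point are proportional to the elasticities.
Buyer share = εs/(εs + |εd|) = 2.6/(2.6 + 3.4) = 13/30; seller share = |εd|/(εs + |εd|) = 17/30.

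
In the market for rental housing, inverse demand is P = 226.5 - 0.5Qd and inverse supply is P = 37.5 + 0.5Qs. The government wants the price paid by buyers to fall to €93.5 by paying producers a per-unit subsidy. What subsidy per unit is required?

At a buyer price of 93.5, quantity demanded is 453 − 2·93.5 = 266.
Sellers supply 266 only when they receive Ps = 37.5 + 0.5·266 = 170.5.
s = Ps − Pb = 170.5 − 93.5 = 77.

Required subsidy s = €77 per unit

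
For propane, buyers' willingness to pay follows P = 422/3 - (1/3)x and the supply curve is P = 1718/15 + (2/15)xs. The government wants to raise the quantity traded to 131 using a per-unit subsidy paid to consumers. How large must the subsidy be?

At x = 131, from the demand curve buyers pay Pb = 422/3 − (1/3)·131 = 97; from the supply curve sellers need Ps = 1718/15 + (2/15)·131 = 132.
The subsidy must fill the gap: s = Ps − Pb = 132 − 97 = 35.

Required subsidy s = 35 per unit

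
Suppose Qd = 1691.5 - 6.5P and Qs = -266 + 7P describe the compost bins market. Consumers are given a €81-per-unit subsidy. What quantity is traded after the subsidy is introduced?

Pre-subsidy: 1691.5 - 6.5P = -266 + 7P gives P* = 145, Q* = 749.
With the rebate, buyers effectively pay Pb = Ps − 81, where Ps is the price sellers receive.
Demand in terms of Ps becomes Qd = 1691.5 − 6.5(Ps − 81) = 2218 - 6.5Ps. Setting this equal to supply: 2218 - 6.5Ps = -266 + 7Ps, so Ps = 184.
Buyers pay Pb = 184 − 81 = 103; Q' = -266 + 7·184 = 1022.

Q' = 1022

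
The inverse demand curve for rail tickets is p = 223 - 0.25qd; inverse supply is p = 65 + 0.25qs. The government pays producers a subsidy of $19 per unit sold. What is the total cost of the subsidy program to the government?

Government cost = $6726

Pre-subsidy: 223 - 0.25q = 65 + 0.25q gives q* = 316 and p* = 144.
With the subsidy, sellers receive ps = pb + 19 for each unit, where pb is the price buyers pay.
On the curves, pb = 223 - 0.25q and ps = 65 + 0.25q; the wedge ps − pb = 19 gives 65 + 0.25q − (223 - 0.25q) = 19, so q' = 354.
Then pb = 223 − 0.25·354 = 134.5 and ps = 65 + 0.25·354 = 153.5.
Government outlay = subsidy × quantity = 19 × 354 = 6726.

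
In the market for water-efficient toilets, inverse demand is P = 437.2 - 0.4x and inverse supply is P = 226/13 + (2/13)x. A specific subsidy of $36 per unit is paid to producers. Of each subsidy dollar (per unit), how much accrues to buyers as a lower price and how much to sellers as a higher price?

Pre-subsidy: 437.2 - 0.4x = 226/13 + (2/13)x gives x* = 758 and P* = 134.
With the subsidy, sellers receive Ps = Pb + 36 for each unit, where Pb is the price buyers pay.
On the curves, Pb = 437.2 - 0.4x and Ps = 226/13 + (2/13)x; the wedge Ps − Pb = 36 gives 226/13 + (2/13)x − (437.2 - 0.4x) = 36, so x' = 823.
Then Pb = 437.2 − 0.4·823 = 108 and Ps = 226/13 + (2/13)·823 = 144.
Buyers' price falls by P* − Pb = 134 − 108 = 26; sellers' price rises by Ps − P* = 144 − 134 = 10.

Buyers gain $26 per unit; sellers gain $10 per unit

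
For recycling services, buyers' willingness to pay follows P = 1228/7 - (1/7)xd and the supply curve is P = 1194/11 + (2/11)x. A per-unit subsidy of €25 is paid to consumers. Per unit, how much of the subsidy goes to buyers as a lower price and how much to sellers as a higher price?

Pre-subsidy: 1228/7 - (1/7)x = 1194/11 + (2/11)x gives x* = 206 and P* = 146.
With the rebate, buyers effectively pay Pb = Ps − 25, where Ps is the price sellers receive.
On the curves, Pb = 1228/7 - (1/7)x and Ps = 1194/11 + (2/11)x; the wedge Ps − Pb = 25 gives 1194/11 + (2/11)x − (1228/7 - (1/7)x) = 25, so x' = 283.
Then Pb = 1228/7 − (1/7)·283 = 135 and Ps = 1194/11 + (2/11)·283 = 160.
Buyers' price falls by P* − Pb = 146 − 135 = 11; sellers' price rises by Ps − P* = 160 − 146 = 14.

Buyers gain €11 per unit; sellers gain €14 per unit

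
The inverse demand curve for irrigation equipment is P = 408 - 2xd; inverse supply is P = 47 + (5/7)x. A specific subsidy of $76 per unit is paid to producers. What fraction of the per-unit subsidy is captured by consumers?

Pre-subsidy: 408 - 2x = 47 + (5/7)x gives x* = 133 and P* = 142.
With the subsidy, sellers receive Ps = Pb + 76 for each unit, where Pb is the price buyers pay.
On the curves, Pb = 408 - 2x and Ps = 47 + (5/7)x; the wedge Ps − Pb = 76 gives 47 + (5/7)x − (408 - 2x) = 76, so x' = 161.
Then Pb = 408 − 2·161 = 86 and Ps = 47 + (5/7)·161 = 162.
Buyers' price falls by P* − Pb = 142 − 86 = 56; sellers' price rises by Ps − P* = 162 − 142 = 20.
So consumers capture 56/76 = 14/19 of each unit of subsidy.

Consumer share = 14/19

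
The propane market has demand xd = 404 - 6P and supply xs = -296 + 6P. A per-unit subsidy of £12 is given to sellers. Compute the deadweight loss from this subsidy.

Deadweight loss = £216

Pre-subsidy: 404 - 6P = -296 + 6P gives P* = 175/3, x* = 54.
With the subsidy, sellers receive Ps = Pb + 12 for each unit, where Pb is the price buyers pay.
Supply in terms of Pb becomes xs = -296 + 6(Pb + 12) = -224 + 6Pb. Setting this equal to demand: 404 - 6Pb = -224 + 6Pb, so Pb = 157/3.
Sellers receive Ps = 157/3 + 12 = 193/3; x' = 404 − 6·(157/3) = 90.
The subsidy expands output by 90 − 54 = 36 past the efficient level; on those units the gap between marginal cost and willingness to pay runs from 0 up to 12.
DWL = ½ × 12 × 36 = 216.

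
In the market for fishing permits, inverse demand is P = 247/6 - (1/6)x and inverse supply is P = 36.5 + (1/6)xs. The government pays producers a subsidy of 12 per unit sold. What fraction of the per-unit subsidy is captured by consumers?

Pre-subsidy: 247/6 - (1/6)x = 36.5 + (1/6)x gives x* = 14 and P* = 233/6.
With the subsidy, sellers receive Ps = Pb + 12 for each unit, where Pb is the price buyers pay.
On the curves, Pb = 247/6 - (1/6)x and Ps = 36.5 + (1/6)x; the wedge Ps − Pb = 12 gives 36.5 + (1/6)x − (247/6 - (1/6)x) = 12, so x' = 50.
Then Pb = 247/6 − (1/6)·50 = 197/6 and Ps = 36.5 + (1/6)·50 = 269/6.
Buyers' price falls by P* − Pb = 233/6 − 197/6 = 6; sellers' price rises by Ps − P* = 269/6 − 233/6 = 6.
So consumers capture 6/12 = 0.5 of each unit of subsidy.

Consumer share = 0.5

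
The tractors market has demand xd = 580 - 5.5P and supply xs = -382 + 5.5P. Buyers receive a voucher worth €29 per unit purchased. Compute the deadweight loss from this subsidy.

Pre-subsidy: 580 - 5.5P = -382 + 5.5P gives P* = 962/11, x* = 99.
With the rebate, buyers effectively pay Pb = Ps − 29, where Ps is the price sellers receive.
Demand in terms of Ps becomes xd = 580 − 5.5(Ps − 29) = 739.5 - 5.5Ps. Setting this equal to supply: 739.5 - 5.5Ps = -382 + 5.5Ps, so Ps = 2243/22.
Buyers pay Pb = 2243/22 − 29 = 1605/22; x' = -382 + 5.5·(2243/22) = 178.75.
The subsidy expands output by 178.75 − 99 = 79.75 past the efficient level; on those units the gap between marginal cost and willingness to pay runs from 0 up to 29.
DWL = ½ × 29 × 79.75 = 1156.375.

Deadweight loss = €1156.375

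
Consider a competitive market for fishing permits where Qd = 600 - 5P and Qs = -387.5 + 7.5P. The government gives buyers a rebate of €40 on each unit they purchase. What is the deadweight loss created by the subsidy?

Pre-subsidy: 600 - 5P = -387.5 + 7.5P gives P* = 79, Q* = 205.
With the rebate, buyers effectively pay Pb = Ps − 40, where Ps is the price sellers receive.
Demand in terms of Ps becomes Qd = 600 − 5(Ps − 40) = 800 - 5Ps. Setting this equal to supply: 800 - 5Ps = -387.5 + 7.5Ps, so Ps = 95.
Buyers pay Pb = 95 − 40 = 55; Q' = -387.5 + 7.5·95 = 325.
The subsidy expands output by 325 − 205 = 120 past the efficient level; on those units the gap between marginal cost and willingness to pay runs from 0 up to 40.
DWL = ½ × 40 × 120 = 2400.

Deadweight loss = €2400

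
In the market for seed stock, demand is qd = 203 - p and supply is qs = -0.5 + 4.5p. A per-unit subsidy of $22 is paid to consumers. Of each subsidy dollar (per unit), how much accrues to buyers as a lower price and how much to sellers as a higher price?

Pre-subsidy: 203 - p = -0.5 + 4.5p gives p* = 37, q* = 166.
With the rebate, buyers effectively pay pb = ps − 22, where ps is the price sellers receive.
Demand in terms of ps becomes qd = 203 − 1(ps − 22) = 225 - ps. Setting this equal to supply: 225 - ps = -0.5 + 4.5ps, so ps = 41.
Buyers pay pb = 41 − 22 = 19; q' = -0.5 + 4.5·41 = 184.
Buyers' price falls by p* − pb = 37 − 19 = 18; sellers' price rises by ps − p* = 41 − 37 = 4.

Buyers gain $18 per unit; sellers gain $4 per unit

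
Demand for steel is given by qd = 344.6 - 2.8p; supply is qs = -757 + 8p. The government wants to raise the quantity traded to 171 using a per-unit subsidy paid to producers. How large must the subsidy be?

Required subsidy s = 54 per unit

At q = 171, invert demand for the buyer price: pb = (344.6 − 171)/2.8 = 62; invert supply for the seller price: ps = (171 − (-757))/8 = 116.
The subsidy must fill the gap: s = ps − pb = 116 − 62 = 54.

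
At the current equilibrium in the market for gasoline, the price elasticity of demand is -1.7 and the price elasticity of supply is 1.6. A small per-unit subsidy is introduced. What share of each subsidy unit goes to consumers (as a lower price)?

For a small subsidy around the equilibrium, the benefit split depends on the relative slopes, which at a point are proportional to the elasticities.
Buyer share = εs/(εs + |εd|) = 1.6/(1.6 + 1.7) = 16/33; seller share = |εd|/(εs + |εd|) = 17/33.

Consumer share = 16/33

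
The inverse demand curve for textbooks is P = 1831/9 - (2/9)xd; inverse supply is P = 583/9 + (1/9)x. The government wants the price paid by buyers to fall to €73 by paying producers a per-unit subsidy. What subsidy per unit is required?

At a buyer price of 73, quantity demanded is 915.5 − 4.5·73 = 587.
Sellers supply 587 only when they receive Ps = 583/9 + (1/9)·587 = 130.
s = Ps − Pb = 130 − 73 = 57.

Required subsidy s = €57 per unit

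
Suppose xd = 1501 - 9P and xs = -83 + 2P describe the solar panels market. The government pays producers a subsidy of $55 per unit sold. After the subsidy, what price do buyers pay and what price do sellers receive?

Buyers pay $134; sellers receive $189

Pre-subsidy: 1501 - 9P = -83 + 2P gives P* = 144, x* = 205.
With the subsidy, sellers receive Ps = Pb + 55 for each unit, where Pb is the price buyers pay.
Supply in terms of Pb becomes xs = -83 + 2(Pb + 55) = 27 + 2Pb. Setting this equal to demand: 1501 - 9Pb = 27 + 2Pb, so Pb = 134.
Sellers receive Ps = 134 + 55 = 189; x' = 1501 − 9·134 = 295.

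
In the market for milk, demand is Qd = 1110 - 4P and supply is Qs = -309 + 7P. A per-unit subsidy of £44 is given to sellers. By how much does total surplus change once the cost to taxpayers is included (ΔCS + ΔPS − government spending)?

Pre-subsidy: 1110 - 4P = -309 + 7P gives P* = 129, Q* = 594.
With the subsidy, sellers receive Ps = Pb + 44 for each unit, where Pb is the price buyers pay.
Supply in terms of Pb becomes Qs = -309 + 7(Pb + 44) = -1 + 7Pb. Setting this equal to demand: 1110 - 4Pb = -1 + 7Pb, so Pb = 101.
Sellers receive Ps = 101 + 44 = 145; Q' = 1110 − 4·101 = 706.
ΔCS = ½(594 + 706)(129 − 101) = 18200; ΔPS = ½(594 + 706)(145 − 129) = 10400.
Government spending = 44 × 706 = 31064.
Net change = 18200 + 10400 − 31064 = -2464. The loss equals the DWL triangle ½·44·112.

Net change in total surplus = -£2464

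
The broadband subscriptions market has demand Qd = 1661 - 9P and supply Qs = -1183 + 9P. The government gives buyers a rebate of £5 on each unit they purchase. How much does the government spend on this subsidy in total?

Government cost = £1307.5

Pre-subsidy: 1661 - 9P = -1183 + 9P gives P* = 158, Q* = 239.
With the rebate, buyers effectively pay Pb = Ps − 5, where Ps is the price sellers receive.
Demand in terms of Ps becomes Qd = 1661 − 9(Ps − 5) = 1706 - 9Ps. Setting this equal to supply: 1706 - 9Ps = -1183 + 9Ps, so Ps = 160.5.
Buyers pay Pb = 160.5 − 5 = 155.5; Q' = -1183 + 9·160.5 = 261.5.
Government outlay = subsidy × quantity = 5 × 261.5 = 1307.5.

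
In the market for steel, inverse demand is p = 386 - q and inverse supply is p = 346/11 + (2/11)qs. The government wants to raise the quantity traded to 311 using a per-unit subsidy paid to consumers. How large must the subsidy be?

Required subsidy s = 13 per unit

At q = 311, from the demand curve buyers pay pb = 386 − 1·311 = 75; from the supply curve sellers need ps = 346/11 + (2/11)·311 = 88.
The subsidy must fill the gap: s = ps − pb = 88 − 75 = 13.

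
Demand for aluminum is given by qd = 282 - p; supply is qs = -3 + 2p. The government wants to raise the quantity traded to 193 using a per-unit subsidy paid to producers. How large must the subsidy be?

Required subsidy s = 9 per unit

At q = 193, invert demand for the buyer price: pb = (282 − 193)/1 = 89; invert supply for the seller price: ps = (193 − (-3))/2 = 98.
The subsidy must fill the gap: s = ps − pb = 98 − 89 = 9.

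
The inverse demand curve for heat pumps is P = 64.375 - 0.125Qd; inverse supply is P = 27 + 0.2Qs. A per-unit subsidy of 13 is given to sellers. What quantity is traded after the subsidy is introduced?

Q' = 155

Pre-subsidy: 64.375 - 0.125Q = 27 + 0.2Q gives Q* = 115 and P* = 50.
With the subsidy, sellers receive Ps = Pb + 13 for each unit, where Pb is the price buyers pay.
On the curves, Pb = 64.375 - 0.125Q and Ps = 27 + 0.2Q; the wedge Ps − Pb = 13 gives 27 + 0.2Q − (64.375 - 0.125Q) = 13, so Q' = 155.
Then Pb = 64.375 − 0.125·155 = 45 and Ps = 27 + 0.2·155 = 58.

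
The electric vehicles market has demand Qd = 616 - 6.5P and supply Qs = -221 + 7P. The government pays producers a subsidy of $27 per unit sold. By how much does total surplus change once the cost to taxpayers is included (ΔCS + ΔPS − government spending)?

Pre-subsidy: 616 - 6.5P = -221 + 7P gives P* = 62, Q* = 213.
With the subsidy, sellers receive Ps = Pb + 27 for each unit, where Pb is the price buyers pay.
Supply in terms of Pb becomes Qs = -221 + 7(Pb + 27) = -32 + 7Pb. Setting this equal to demand: 616 - 6.5Pb = -32 + 7Pb, so Pb = 48.
Sellers receive Ps = 48 + 27 = 75; Q' = 616 − 6.5·48 = 304.
ΔCS = ½(213 + 304)(62 − 48) = 3619; ΔPS = ½(213 + 304)(75 − 62) = 3360.5.
Government spending = 27 × 304 = 8208.
Net change = 3619 + 3360.5 − 8208 = -1228.5. The loss equals the DWL triangle ½·27·91.

Net change in total surplus = -$1228.5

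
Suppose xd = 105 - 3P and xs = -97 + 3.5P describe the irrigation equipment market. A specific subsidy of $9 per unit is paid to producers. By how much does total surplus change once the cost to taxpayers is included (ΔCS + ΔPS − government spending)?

Pre-subsidy: 105 - 3P = -97 + 3.5P gives P* = 404/13, x* = 153/13.
With the subsidy, sellers receive Ps = Pb + 9 for each unit, where Pb is the price buyers pay.
Supply in terms of Pb becomes xs = -97 + 3.5(Pb + 9) = -65.5 + 3.5Pb. Setting this equal to demand: 105 - 3Pb = -65.5 + 3.5Pb, so Pb = 341/13.
Sellers receive Ps = 341/13 + 9 = 458/13; x' = 105 − 3·(341/13) = 342/13.
ΔCS = ½(153/13 + 342/13)(404/13 − 341/13) = 31185/338; ΔPS = ½(153/13 + 342/13)(458/13 − 404/13) = 13365/169.
Government spending = 9 × 342/13 = 3078/13.
Net change = 31185/338 + 13365/169 − 3078/13 = -1701/26. The loss equals the DWL triangle ½·9·189/13.

Net change in total surplus = -1701/26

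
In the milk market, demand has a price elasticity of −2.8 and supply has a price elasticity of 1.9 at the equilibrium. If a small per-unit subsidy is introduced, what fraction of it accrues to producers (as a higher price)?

For a small subsidy around the equilibrium, the benefit split depends on the relative slopes, which at a point are proportional to the elasticities.
Buyer share = εs/(εs + |εd|) = 1.9/(1.9 + 2.8) = 19/47; seller share = |εd|/(εs + |εd|) = 28/47.
So producers capture 28/47 of the subsidy.

Producer share = 28/47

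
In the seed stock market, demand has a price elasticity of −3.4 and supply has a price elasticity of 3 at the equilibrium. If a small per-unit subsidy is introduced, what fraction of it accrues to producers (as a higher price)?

For a small subsidy around the equilibrium, the benefit split depends on the relative slopes, which at a point are proportional to the elasticities.
Buyer share = εs/(εs + |εd|) = 3/(3 + 3.4) = 0.46875; seller share = |εd|/(εs + |εd|) = 0.53125.
So producers capture 0.53125 of the subsidy.

Producer share = 0.53125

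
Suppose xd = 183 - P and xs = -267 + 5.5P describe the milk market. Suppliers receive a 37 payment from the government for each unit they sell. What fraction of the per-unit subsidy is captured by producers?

Pre-subsidy: 183 - P = -267 + 5.5P gives P* = 900/13, x* = 1479/13.
With the subsidy, sellers receive Ps = Pb + 37 for each unit, where Pb is the price buyers pay.
Supply in terms of Pb becomes xs = -267 + 5.5(Pb + 37) = -63.5 + 5.5Pb. Setting this equal to demand: 183 - Pb = -63.5 + 5.5Pb, so Pb = 493/13.
Sellers receive Ps = 493/13 + 37 = 974/13; x' = 183 − 1·(493/13) = 1886/13.
Buyers' price falls by P* − Pb = 900/13 − 493/13 = 407/13; sellers' price rises by Ps − P* = 974/13 − 900/13 = 74/13.
So producers capture (74/13)/37 = 2/13 of each unit of subsidy.

Producer share = 2/13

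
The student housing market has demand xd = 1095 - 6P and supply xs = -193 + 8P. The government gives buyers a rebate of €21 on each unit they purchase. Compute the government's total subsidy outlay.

Pre-subsidy: 1095 - 6P = -193 + 8P gives P* = 92, x* = 543.
With the rebate, buyers effectively pay Pb = Ps − 21, where Ps is the price sellers receive.
Demand in terms of Ps becomes xd = 1095 − 6(Ps − 21) = 1221 - 6Ps. Setting this equal to supply: 1221 - 6Ps = -193 + 8Ps, so Ps = 101.
Buyers pay Pb = 101 − 21 = 80; x' = -193 + 8·101 = 615.
Government outlay = subsidy × quantity = 21 × 615 = 12915.

Government cost = €12915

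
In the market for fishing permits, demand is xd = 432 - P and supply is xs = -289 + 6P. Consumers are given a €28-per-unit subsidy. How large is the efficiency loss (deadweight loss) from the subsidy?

Pre-subsidy: 432 - P = -289 + 6P gives P* = 103, x* = 329.
With the rebate, buyers effectively pay Pb = Ps − 28, where Ps is the price sellers receive.
Demand in terms of Ps becomes xd = 432 − 1(Ps − 28) = 460 - Ps. Setting this equal to supply: 460 - Ps = -289 + 6Ps, so Ps = 107.
Buyers pay Pb = 107 − 28 = 79; x' = -289 + 6·107 = 353.
The subsidy expands output by 353 − 329 = 24 past the efficient level; on those units the gap between marginal cost and willingness to pay runs from 0 up to 28.
DWL = ½ × 28 × 24 = 336.

Deadweight loss = €336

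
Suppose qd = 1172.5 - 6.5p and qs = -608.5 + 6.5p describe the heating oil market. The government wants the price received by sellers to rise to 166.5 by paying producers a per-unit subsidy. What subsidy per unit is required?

Required subsidy s = 59 per unit

At a seller price of 166.5, quantity supplied is -608.5 + 6.5·166.5 = 473.75.
Buyers absorb 473.75 only when they pay pb with 1172.5 − 6.5·pb = 473.75, i.e. pb = 107.5.
s = ps − pb = 166.5 − 107.5 = 59.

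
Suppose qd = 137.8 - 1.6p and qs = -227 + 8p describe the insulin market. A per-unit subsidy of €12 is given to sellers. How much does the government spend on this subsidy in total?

Government cost = €1116

Pre-subsidy: 137.8 - 1.6p = -227 + 8p gives p* = 38, q* = 77.
With the subsidy, sellers receive ps = pb + 12 for each unit, where pb is the price buyers pay.
Supply in terms of pb becomes qs = -227 + 8(pb + 12) = -131 + 8pb. Setting this equal to demand: 137.8 - 1.6pb = -131 + 8pb, so pb = 28.
Sellers receive ps = 28 + 12 = 40; q' = 137.8 − 1.6·28 = 93.
Government outlay = subsidy × quantity = 12 × 93 = 1116.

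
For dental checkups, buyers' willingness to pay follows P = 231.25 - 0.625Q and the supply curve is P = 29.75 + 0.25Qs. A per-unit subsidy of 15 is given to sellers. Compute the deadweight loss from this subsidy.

Deadweight loss = 900/7

Pre-subsidy: 231.25 - 0.625Q = 29.75 + 0.25Q gives Q* = 1612/7 and P* = 2445/28.
With the subsidy, sellers receive Ps = Pb + 15 for each unit, where Pb is the price buyers pay.
On the curves, Pb = 231.25 - 0.625Q and Ps = 29.75 + 0.25Q; the wedge Ps − Pb = 15 gives 29.75 + 0.25Q − (231.25 - 0.625Q) = 15, so Q' = 1732/7.
Then Pb = 231.25 − 0.625·(1732/7) = 2145/28 and Ps = 29.75 + 0.25·(1732/7) = 2565/28.
The subsidy expands output by 1732/7 − 1612/7 = 120/7 past the efficient level; on those units the gap between marginal cost and willingness to pay runs from 0 up to 15.
DWL = ½ × 15 × 120/7 = 900/7.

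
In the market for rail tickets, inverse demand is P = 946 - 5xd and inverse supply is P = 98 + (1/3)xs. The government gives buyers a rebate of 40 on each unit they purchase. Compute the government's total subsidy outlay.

Government cost = 6660

Pre-subsidy: 946 - 5x = 98 + (1/3)x gives x* = 159 and P* = 151.
With the rebate, buyers effectively pay Pb = Ps − 40, where Ps is the price sellers receive.
On the curves, Pb = 946 - 5x and Ps = 98 + (1/3)x; the wedge Ps − Pb = 40 gives 98 + (1/3)x − (946 - 5x) = 40, so x' = 166.5.
Then Pb = 946 − 5·166.5 = 113.5 and Ps = 98 + (1/3)·166.5 = 153.5.
Government outlay = subsidy × quantity = 40 × 166.5 = 6660.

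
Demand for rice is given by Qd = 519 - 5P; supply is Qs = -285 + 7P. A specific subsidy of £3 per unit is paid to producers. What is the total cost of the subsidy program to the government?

Government cost = £578.25

Pre-subsidy: 519 - 5P = -285 + 7P gives P* = 67, Q* = 184.
With the subsidy, sellers receive Ps = Pb + 3 for each unit, where Pb is the price buyers pay.
Supply in terms of Pb becomes Qs = -285 + 7(Pb + 3) = -264 + 7Pb. Setting this equal to demand: 519 - 5Pb = -264 + 7Pb, so Pb = 65.25.
Sellers receive Ps = 65.25 + 3 = 68.25; Q' = 519 − 5·65.25 = 192.75.
Government outlay = subsidy × quantity = 3 × 192.75 = 578.25.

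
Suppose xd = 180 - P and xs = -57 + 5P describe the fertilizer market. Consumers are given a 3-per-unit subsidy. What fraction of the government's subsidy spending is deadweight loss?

Pre-subsidy: 180 - P = -57 + 5P gives P* = 39.5, x* = 140.5.
With the rebate, buyers effectively pay Pb = Ps − 3, where Ps is the price sellers receive.
Demand in terms of Ps becomes xd = 180 − 1(Ps − 3) = 183 - Ps. Setting this equal to supply: 183 - Ps = -57 + 5Ps, so Ps = 40.
Buyers pay Pb = 40 − 3 = 37; x' = -57 + 5·40 = 143.
ΔCS = ½(140.5 + 143)(39.5 − 37) = 354.375; ΔPS = ½(140.5 + 143)(40 − 39.5) = 70.875.
Government spending = 3 × 143 = 429.
DWL = ½ × 3 × (143 − 140.5) = 3.75; fraction = 3.75 / 429 = 5/572.

DWL / government spending = 5/572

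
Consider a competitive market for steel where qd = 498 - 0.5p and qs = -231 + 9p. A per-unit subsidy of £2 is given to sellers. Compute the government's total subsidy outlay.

Pre-subsidy: 498 - 0.5p = -231 + 9p gives p* = 1458/19, q* = 8733/19.
With the subsidy, sellers receive ps = pb + 2 for each unit, where pb is the price buyers pay.
Supply in terms of pb becomes qs = -231 + 9(pb + 2) = -213 + 9pb. Setting this equal to demand: 498 - 0.5pb = -213 + 9pb, so pb = 1422/19.
Sellers receive ps = 1422/19 + 2 = 1460/19; q' = 498 − 0.5·(1422/19) = 8751/19.
Government outlay = subsidy × quantity = 2 × 8751/19 = 17502/19.

Government cost = 17502/19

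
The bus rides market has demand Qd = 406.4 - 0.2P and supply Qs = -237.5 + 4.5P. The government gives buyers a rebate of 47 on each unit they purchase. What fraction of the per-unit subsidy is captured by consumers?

Pre-subsidy: 406.4 - 0.2P = -237.5 + 4.5P gives P* = 137, Q* = 379.
With the rebate, buyers effectively pay Pb = Ps − 47, where Ps is the price sellers receive.
Demand in terms of Ps becomes Qd = 406.4 − 0.2(Ps − 47) = 415.8 - 0.2Ps. Setting this equal to supply: 415.8 - 0.2Ps = -237.5 + 4.5Ps, so Ps = 139.
Buyers pay Pb = 139 − 47 = 92; Q' = -237.5 + 4.5·139 = 388.
Buyers' price falls by P* − Pb = 137 − 92 = 45; sellers' price rises by Ps − P* = 139 − 137 = 2.
So consumers capture 45/47 = 45/47 of each unit of subsidy.

Consumer share = 45/47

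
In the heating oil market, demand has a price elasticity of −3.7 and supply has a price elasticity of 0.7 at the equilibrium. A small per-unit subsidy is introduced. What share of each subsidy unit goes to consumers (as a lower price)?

Consumer share = 7/44

For a small subsidy around the equilibrium, the benefit split depends on the relative slopes, which at a point are proportional to the elasticities.
Buyer share = εs/(εs + |εd|) = 0.7/(0.7 + 3.7) = 7/44; seller share = |εd|/(εs + |εd|) = 37/44.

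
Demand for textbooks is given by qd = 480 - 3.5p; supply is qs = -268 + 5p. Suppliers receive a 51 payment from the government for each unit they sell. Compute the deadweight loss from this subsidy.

Deadweight loss = 2677.5

Pre-subsidy: 480 - 3.5p = -268 + 5p gives p* = 88, q* = 172.
With the subsidy, sellers receive ps = pb + 51 for each unit, where pb is the price buyers pay.
Supply in terms of pb becomes qs = -268 + 5(pb + 51) = -13 + 5pb. Setting this equal to demand: 480 - 3.5pb = -13 + 5pb, so pb = 58.
Sellers receive ps = 58 + 51 = 109; q' = 480 − 3.5·58 = 277.
The subsidy expands output by 277 − 172 = 105 past the efficient level; on those units the gap between marginal cost and willingness to pay runs from 0 up to 51.
DWL = ½ × 51 × 105 = 2677.5.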